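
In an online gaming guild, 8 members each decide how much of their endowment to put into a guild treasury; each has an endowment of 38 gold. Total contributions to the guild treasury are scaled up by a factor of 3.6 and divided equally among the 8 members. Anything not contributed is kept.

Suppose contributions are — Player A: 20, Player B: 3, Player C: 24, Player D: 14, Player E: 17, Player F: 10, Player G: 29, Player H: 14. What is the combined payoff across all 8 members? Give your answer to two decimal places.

644.60 gold

Total contributed: 20 + 3 + 24 + 14 + 17 + 10 + 29 + 14 = 131; total kept: 8 × 38 − 131 = 173.
The guild treasury pays out 3.6 × 131 = 471.60 in aggregate.
Group total = 173 + 471.60 = 644.60.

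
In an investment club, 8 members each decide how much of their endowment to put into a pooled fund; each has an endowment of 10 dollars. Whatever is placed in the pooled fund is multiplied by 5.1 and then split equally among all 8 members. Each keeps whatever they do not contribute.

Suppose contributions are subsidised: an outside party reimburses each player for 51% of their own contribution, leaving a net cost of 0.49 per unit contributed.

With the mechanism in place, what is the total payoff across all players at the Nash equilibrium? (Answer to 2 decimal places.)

448.80 dollars

The effective private return per unit is now (5.1/8) / 0.49 = 1.3010 > 1, so every player's dominant strategy flips to full contribution.
So the Nash equilibrium is full contribution by all 8; the group earns 8 × (10 × 0.51 + 5.1 × 10) = 448.80.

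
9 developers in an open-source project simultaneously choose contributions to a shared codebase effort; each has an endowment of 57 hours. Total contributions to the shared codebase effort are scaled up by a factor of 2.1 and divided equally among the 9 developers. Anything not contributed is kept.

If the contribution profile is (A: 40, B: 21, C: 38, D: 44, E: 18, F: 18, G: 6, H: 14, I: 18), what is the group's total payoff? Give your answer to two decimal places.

Total contributed: 40 + 21 + 38 + 44 + 18 + 18 + 6 + 14 + 18 = 217; total kept: 9 × 57 − 217 = 296.
The shared codebase effort pays out 2.1 × 217 = 455.70 in aggregate.
Group total = 296 + 455.70 = 751.70.

751.70 hours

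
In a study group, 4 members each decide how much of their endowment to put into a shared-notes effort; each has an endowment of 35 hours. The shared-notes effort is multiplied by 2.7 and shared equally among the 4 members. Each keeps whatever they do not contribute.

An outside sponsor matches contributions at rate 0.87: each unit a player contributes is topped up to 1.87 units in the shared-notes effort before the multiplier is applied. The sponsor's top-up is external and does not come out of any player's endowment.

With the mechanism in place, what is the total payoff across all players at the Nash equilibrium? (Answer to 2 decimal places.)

706.86 hours

The effective private return per unit is now 2.7 × 1.87 / 4 = 1.2623 > 1, so every player's dominant strategy flips to full contribution.
So the Nash equilibrium is full contribution by all 4; the group earns 2.7 × 1.87 × 140 = 706.86.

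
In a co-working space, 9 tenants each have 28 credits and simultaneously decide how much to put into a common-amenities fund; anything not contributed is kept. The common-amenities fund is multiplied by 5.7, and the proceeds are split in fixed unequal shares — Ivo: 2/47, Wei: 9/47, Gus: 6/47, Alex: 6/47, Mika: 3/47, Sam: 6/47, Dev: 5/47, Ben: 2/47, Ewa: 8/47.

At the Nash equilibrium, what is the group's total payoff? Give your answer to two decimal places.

Each unit j contributes comes back to j as 5.7 × (j's share), so j prefers to contribute only if that share exceeds 1/5.7 = 0.1754; otherwise keeping the unit dominates.
Only Wei (9/47) clears that bar, contributing 28; the remaining 8 contribute 0. Total contributed: 28.
The common-amenities fund pays out 5.7 × 28 = 159.60 in total (split across the unequal shares, but the aggregate is all that matters for the group sum).
The 8 free-riders keep 28 each, adding 224. Group total = 224 + 159.60 = 383.60.

383.60 credits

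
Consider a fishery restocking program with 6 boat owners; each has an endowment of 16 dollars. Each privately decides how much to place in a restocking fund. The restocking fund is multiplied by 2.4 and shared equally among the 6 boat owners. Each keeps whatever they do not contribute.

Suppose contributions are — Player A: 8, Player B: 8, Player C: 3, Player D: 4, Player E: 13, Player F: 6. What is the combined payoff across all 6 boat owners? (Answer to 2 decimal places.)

Total contributed: 8 + 8 + 3 + 4 + 13 + 6 = 42; total kept: 6 × 16 − 42 = 54.
The restocking fund pays out 2.4 × 42 = 100.80 in aggregate.
Group total = 54 + 100.80 = 154.80.

154.80 dollars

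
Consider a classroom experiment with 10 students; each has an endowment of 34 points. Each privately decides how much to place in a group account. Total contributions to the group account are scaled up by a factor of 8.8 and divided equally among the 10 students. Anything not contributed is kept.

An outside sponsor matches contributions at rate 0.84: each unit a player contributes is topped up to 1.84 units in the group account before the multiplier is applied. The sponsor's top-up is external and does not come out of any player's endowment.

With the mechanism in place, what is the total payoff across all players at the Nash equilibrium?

With the mechanism, a contributed unit returns 8.8 × 1.84 / 10 = 1.6192 per unit of net cost to the contributor — now above 1 — so contributing fully is weakly dominant for every player.
At the Nash equilibrium everyone contributes 34. Group total payoff = 8.8 × 1.84 × 340 = 5505.28.

5505.28 points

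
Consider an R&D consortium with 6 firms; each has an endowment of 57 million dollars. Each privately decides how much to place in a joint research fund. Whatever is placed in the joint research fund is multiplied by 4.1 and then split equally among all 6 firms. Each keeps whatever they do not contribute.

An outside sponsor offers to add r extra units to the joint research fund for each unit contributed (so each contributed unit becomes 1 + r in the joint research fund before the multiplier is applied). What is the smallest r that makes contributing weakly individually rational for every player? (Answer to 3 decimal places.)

With matching at rate r, one contributed unit becomes (1 + r) in the joint research fund and returns 4.1 × (1 + r) / 6 to the contributor.
Setting this equal to 1: 1 + r = 6/4.1 = 1.4634.
So the minimum matching rate is r = 1.4634 − 1 = 0.463.

0.463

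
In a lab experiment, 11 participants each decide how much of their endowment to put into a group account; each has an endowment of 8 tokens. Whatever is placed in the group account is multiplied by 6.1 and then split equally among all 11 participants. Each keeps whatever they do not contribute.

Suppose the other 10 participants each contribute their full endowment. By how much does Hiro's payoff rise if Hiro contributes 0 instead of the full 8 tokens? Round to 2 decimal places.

3.56 tokens

Switching from a contribution of 8 to 0 lets Hiro keep an extra 8 tokens, but lowers the group account by 8, which costs Hiro their own share of that drop: 6.1/11 × 8 = 4.44.
Net gain = 8 − 4.44 = 3.56. The private return per contributed unit (0.5545) is below 1, so free-riding is indeed the best response regardless of what the others do.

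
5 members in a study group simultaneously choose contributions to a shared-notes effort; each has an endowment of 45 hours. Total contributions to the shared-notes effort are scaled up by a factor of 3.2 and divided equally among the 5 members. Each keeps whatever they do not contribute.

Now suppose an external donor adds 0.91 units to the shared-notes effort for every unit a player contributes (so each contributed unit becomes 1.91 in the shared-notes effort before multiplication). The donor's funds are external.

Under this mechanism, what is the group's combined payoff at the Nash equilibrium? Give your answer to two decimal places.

The effective private return per unit is now 3.2 × 1.91 / 5 = 1.2224 > 1, so every player's dominant strategy flips to full contribution.
So the Nash equilibrium is full contribution by all 5; the group earns 3.2 × 1.91 × 225 = 1375.20.

1375.20 hours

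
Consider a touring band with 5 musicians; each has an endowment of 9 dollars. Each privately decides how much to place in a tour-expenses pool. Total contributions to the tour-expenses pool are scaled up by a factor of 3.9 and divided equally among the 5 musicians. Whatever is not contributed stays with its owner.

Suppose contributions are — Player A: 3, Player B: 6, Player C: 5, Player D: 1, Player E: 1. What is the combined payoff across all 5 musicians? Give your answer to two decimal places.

91.40 dollars

Total contributed: 3 + 6 + 5 + 1 + 1 = 16; total kept: 5 × 9 − 16 = 29.
The tour-expenses pool pays out 3.9 × 16 = 62.40 in aggregate.
Group total = 29 + 62.40 = 91.40.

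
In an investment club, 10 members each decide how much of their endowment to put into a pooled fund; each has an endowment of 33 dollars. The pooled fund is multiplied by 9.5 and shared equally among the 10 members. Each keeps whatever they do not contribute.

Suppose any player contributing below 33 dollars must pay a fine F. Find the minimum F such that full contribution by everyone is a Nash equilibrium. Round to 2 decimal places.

Given the others contribute fully, the best deviation is to contribute 0 (any partial contribution still incurs the fine and gives up units whose private return 0.9500 is below 1).
Deviating from 33 to 0 saves 33 dollars but forfeits the deviator's share of the drop in the pooled fund: 9.5/10 × 33 = 31.35.
So the deviation gain is 33 − 31.35 = 1.65, and the fine must be at least 1.65 dollars to wipe it out.

1.65 dollars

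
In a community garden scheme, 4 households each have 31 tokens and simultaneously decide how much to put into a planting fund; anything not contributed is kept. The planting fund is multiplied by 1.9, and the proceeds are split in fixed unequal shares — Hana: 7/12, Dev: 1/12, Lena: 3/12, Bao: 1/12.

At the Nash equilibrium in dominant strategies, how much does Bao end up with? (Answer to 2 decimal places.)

For player j, contributing a unit is worthwhile iff 1.9 × (j's share) ≥ 1, i.e. iff j's share is at least 0.5263.
Hana alone (share 7/12) is above the threshold, contributing 31; the remaining 3 contribute 0. Total contributed: 31.
Bao keeps 31 and receives 1.9 × 31 × 1/12 = 4.91 from the planting fund, for a payoff of 35.91.

35.91 tokens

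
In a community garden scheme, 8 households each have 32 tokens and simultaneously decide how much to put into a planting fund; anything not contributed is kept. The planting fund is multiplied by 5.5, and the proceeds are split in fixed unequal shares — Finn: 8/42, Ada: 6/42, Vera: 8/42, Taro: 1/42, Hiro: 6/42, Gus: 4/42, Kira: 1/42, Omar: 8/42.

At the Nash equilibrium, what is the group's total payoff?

For player j, contributing a unit is worthwhile iff 5.5 × (j's share) ≥ 1, i.e. iff j's share is at least 0.1818.
Finn, Vera and Omar are above the threshold, contributing 32 each; the remaining 5 contribute 0. Total contributed: 96.
The planting fund pays out 5.5 × 96 = 528.00 in total (split across the unequal shares, but the aggregate is all that matters for the group sum).
The 5 free-riders keep 32 each, adding 160. Group total = 160 + 528.00 = 688.00.

688.00 tokens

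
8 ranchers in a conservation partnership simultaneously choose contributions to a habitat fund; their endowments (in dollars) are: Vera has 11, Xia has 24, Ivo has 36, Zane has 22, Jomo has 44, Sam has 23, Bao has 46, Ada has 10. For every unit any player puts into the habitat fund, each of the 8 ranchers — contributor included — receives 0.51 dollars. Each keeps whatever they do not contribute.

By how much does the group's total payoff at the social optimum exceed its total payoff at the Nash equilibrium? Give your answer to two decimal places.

The private return per contributed unit is 0.51 < 1 for everyone, so the Nash equilibrium is zero contribution and the group total is Σ E_j = 11 + 24 + 36 + 22 + 44 + 23 + 46 + 10 = 216.
Each contributed unit returns 4.080 to the group, so the social optimum is full contribution by everyone: group total = 4.080 × 216 = 881.28.
Efficiency loss = (4.080 − 1) × 216 = 665.28.

665.28 dollars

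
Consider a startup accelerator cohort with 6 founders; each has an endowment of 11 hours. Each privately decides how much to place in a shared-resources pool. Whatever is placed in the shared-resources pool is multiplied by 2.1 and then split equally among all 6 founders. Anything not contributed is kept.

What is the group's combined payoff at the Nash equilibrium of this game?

66.00 hours

Each contributed unit returns 2.1/6 = 0.3500 to its contributor — below 1 — so contributing 0 is dominant for every player. At the Nash equilibrium everyone keeps their 11, and the group total is 6 × 11 = 66.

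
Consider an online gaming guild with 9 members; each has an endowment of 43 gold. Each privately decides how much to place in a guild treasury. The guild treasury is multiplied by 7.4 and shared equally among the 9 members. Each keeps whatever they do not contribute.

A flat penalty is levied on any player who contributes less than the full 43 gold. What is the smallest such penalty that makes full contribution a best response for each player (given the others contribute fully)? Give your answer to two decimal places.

Given the others contribute fully, the best deviation is to contribute 0 (any partial contribution still incurs the fine and gives up units whose private return 0.8222 is below 1).
Deviating from 43 to 0 saves 43 gold but forfeits the deviator's share of the drop in the guild treasury: 7.4/9 × 43 = 35.36.
So the deviation gain is 43 − 35.36 = 7.64, and the fine must be at least 7.64 gold to wipe it out.

7.64 gold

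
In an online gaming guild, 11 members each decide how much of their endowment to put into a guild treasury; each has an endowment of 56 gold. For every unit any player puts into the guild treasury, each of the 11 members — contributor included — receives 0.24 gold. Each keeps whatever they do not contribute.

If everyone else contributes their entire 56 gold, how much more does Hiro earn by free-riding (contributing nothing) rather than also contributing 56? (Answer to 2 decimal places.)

Switching from a contribution of 56 to 0 lets Hiro keep an extra 56 gold, but lowers the guild treasury by 56, which costs Hiro their own share of that drop: 0.24 × 56 = 13.44.
Net gain = 56 − 13.44 = 42.56. The private return per contributed unit (0.24) is below 1, so free-riding is indeed the best response regardless of what the others do.

42.56 gold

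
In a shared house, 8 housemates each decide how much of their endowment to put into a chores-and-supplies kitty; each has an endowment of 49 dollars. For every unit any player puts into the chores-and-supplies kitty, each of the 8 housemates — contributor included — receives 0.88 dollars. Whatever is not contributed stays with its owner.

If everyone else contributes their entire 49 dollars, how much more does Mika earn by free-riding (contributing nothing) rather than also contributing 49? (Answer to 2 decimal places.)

Switching from a contribution of 49 to 0 lets Mika keep an extra 49 dollars, but lowers the chores-and-supplies kitty by 49, which costs Mika their own share of that drop: 0.88 × 49 = 43.12.
Net gain = 49 − 43.12 = 5.88. The private return per contributed unit (0.88) is below 1, so free-riding is indeed the best response regardless of what the others do.

5.88 dollars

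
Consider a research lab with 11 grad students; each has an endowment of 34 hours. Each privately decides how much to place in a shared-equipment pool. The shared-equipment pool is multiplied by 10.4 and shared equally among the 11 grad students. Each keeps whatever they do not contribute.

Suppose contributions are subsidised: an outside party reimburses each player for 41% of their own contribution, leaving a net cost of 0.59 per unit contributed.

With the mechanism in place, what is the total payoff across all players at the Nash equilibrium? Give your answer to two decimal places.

4042.94 hours

The effective private return per unit is now (10.4/11) / 0.59 = 1.6025 > 1, so every player's dominant strategy flips to full contribution.
So the Nash equilibrium is full contribution by all 11; the group earns 11 × (34 × 0.41 + 10.4 × 34) = 4042.94.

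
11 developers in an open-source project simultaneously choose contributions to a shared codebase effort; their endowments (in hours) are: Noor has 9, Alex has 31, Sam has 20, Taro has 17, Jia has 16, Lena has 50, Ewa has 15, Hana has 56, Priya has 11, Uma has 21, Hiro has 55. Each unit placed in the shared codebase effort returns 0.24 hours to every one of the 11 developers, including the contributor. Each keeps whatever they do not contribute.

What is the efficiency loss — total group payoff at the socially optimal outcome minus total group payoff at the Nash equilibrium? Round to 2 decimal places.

493.64 hours

The private return per contributed unit is 0.24 < 1 for everyone, so the Nash equilibrium is zero contribution and the group total is Σ E_j = 9 + 31 + 20 + 17 + 16 + 50 + 15 + 56 + 11 + 21 + 55 = 301.
Each contributed unit returns 2.640 to the group, so the social optimum is full contribution by everyone: group total = 2.640 × 301 = 794.64.
Efficiency loss = (2.640 − 1) × 301 = 493.64.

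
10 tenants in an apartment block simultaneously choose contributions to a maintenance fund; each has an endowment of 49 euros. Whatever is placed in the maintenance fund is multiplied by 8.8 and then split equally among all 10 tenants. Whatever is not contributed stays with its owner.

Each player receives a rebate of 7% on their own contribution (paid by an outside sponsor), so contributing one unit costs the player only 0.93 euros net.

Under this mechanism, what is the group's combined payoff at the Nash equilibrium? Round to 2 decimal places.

Even with the mechanism, each unit contributed returns only (8.8/10) / 0.93 = 0.9462 per unit of net cost, so contributing nothing is still dominant.
Everyone keeps their endowment and the group total is 10 × 49 = 490.

490.00 euros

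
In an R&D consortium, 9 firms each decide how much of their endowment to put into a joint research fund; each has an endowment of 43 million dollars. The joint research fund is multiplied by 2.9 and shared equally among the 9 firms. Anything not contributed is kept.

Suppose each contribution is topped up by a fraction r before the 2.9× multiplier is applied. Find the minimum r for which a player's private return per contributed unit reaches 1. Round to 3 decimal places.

With matching at rate r, one contributed unit becomes (1 + r) in the joint research fund and returns 2.9 × (1 + r) / 9 to the contributor.
Setting this equal to 1: 1 + r = 9/2.9 = 3.1034.
So the minimum matching rate is r = 3.1034 − 1 = 2.103.

2.103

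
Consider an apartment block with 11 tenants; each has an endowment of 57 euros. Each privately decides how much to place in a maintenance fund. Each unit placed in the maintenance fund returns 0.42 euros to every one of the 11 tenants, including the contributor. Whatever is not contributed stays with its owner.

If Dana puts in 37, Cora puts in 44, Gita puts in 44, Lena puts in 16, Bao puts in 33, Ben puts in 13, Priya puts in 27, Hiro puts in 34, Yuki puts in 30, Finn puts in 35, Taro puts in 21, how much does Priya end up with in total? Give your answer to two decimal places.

170.28 euros

Total contributed: 37 + 44 + 44 + 16 + 33 + 13 + 27 + 34 + 30 + 35 + 21 = 334.
Each receives 0.42 × 334 = 140.28 from the maintenance fund.
Priya keeps 57 − 27 = 30, so Priya's payoff is 30 + 140.28 = 170.28.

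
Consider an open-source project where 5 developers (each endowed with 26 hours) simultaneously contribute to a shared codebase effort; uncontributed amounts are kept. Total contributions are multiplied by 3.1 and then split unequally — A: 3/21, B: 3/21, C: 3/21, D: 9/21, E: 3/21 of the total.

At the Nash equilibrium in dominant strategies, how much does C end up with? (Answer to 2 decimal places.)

37.51 hours

For player j, contributing a unit is worthwhile iff 3.1 × (j's share) ≥ 1, i.e. iff j's share is at least 0.3226.
The only share above 0.3226 is D's 9/21, contributing 26; the remaining 4 contribute 0. Total contributed: 26.
C keeps 26 and receives 3.1 × 26 × 3/21 = 11.51 from the shared codebase effort, for a payoff of 37.51.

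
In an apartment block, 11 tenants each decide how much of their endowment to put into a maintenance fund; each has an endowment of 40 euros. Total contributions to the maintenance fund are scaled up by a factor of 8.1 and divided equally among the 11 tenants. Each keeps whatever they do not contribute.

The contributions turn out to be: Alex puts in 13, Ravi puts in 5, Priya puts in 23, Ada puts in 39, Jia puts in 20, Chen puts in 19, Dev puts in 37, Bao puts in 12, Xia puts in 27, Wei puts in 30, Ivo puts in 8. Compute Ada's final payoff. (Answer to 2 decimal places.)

Total contributed: 13 + 5 + 23 + 39 + 20 + 19 + 37 + 12 + 27 + 30 + 8 = 233.
Each receives 8.1 × 233 / 11 = 171.57 from the maintenance fund.
Ada keeps 40 − 39 = 1, so Ada's payoff is 1 + 171.57 = 172.57.

172.57 euros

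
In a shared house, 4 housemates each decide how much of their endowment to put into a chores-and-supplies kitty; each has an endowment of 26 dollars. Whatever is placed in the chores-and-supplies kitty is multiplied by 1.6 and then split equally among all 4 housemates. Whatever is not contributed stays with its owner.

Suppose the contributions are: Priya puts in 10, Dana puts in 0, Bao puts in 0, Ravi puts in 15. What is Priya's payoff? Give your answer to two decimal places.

26.00 dollars

Total contributed: 10 + 0 + 0 + 15 = 25.
Each receives 1.6 × 25 / 4 = 10.00 from the chores-and-supplies kitty.
Priya keeps 26 − 10 = 16, so Priya's payoff is 16 + 10.00 = 26.00.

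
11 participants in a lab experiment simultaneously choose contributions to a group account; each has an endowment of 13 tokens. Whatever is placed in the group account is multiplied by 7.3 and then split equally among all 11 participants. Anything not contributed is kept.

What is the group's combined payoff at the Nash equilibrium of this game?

Each contributed unit returns 7.3/11 = 0.6636 to its contributor — below 1 — so contributing 0 is dominant for every player. At the Nash equilibrium everyone keeps their 13, and the group total is 11 × 13 = 143.

143.00 tokens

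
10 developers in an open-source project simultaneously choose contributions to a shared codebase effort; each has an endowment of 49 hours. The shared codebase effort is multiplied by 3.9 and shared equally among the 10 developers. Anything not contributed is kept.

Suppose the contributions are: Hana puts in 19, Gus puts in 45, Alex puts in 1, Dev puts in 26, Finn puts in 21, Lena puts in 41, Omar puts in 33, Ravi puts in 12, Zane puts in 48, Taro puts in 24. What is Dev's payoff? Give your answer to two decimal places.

Total contributed: 19 + 45 + 1 + 26 + 21 + 41 + 33 + 12 + 48 + 24 = 270.
Each receives 3.9 × 270 / 10 = 105.30 from the shared codebase effort.
Dev keeps 49 − 26 = 23, so Dev's payoff is 23 + 105.30 = 128.30.

128.30 hours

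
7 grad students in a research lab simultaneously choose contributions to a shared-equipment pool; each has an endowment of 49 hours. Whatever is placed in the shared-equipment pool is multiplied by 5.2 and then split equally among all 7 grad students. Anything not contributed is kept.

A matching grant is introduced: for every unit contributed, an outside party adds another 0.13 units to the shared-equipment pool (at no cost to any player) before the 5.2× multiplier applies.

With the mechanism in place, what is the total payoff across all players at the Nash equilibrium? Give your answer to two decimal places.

With the mechanism, a contributed unit returns 5.2 × 1.13 / 7 = 0.8394 per unit of net cost — still below 1 — so contributing 0 remains dominant for every player.
Everyone keeps their endowment and the group total is 7 × 49 = 343.

343.00 hours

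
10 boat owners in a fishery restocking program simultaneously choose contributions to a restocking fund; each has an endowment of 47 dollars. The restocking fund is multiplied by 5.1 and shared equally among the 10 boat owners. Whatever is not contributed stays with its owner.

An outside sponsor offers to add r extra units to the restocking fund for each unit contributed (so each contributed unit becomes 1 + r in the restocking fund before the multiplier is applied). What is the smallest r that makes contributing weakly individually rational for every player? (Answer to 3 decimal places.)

With matching at rate r, one contributed unit becomes (1 + r) in the restocking fund and returns 5.1 × (1 + r) / 10 to the contributor.
Setting this equal to 1: 1 + r = 10/5.1 = 1.9608.
So the minimum matching rate is r = 1.9608 − 1 = 0.961.

0.961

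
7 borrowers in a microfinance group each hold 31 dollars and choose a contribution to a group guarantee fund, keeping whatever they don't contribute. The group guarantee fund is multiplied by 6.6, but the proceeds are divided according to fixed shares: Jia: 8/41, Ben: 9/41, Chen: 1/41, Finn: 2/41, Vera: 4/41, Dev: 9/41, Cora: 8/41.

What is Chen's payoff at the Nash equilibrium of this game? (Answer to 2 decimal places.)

50.96 dollars

A player with share s gets back 6.6·s per unit contributed, so full contribution is dominant for anyone with s > 1/6.6 = 0.1515 and zero contribution is dominant for anyone below.
The shares above 0.1515 belong to Jia, Ben, Dev and Cora, contributing 31 each; the remaining 3 contribute 0. Total contributed: 124.
Chen keeps 31 and receives 6.6 × 124 × 1/41 = 19.96 from the group guarantee fund, for a payoff of 50.96.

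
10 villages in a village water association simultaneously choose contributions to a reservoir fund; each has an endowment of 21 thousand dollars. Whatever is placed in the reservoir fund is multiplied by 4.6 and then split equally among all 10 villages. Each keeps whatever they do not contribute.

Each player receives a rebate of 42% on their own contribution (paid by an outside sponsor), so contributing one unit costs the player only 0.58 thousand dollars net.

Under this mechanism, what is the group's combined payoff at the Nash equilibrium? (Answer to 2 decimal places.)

210.00 thousand dollars

The effective private return is (4.6/10) / 0.58 = 0.7931, which is still under 1, so the mechanism doesn't change anyone's dominant strategy: zero contribution.
At the Nash equilibrium no one contributes; group total payoff = 10 × 21 = 210.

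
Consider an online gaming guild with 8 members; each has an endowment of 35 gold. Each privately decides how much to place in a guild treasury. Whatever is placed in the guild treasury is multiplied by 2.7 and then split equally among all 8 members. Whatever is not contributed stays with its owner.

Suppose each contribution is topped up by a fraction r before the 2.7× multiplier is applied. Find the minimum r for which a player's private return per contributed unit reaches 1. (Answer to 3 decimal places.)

With matching at rate r, one contributed unit becomes (1 + r) in the guild treasury and returns 2.7 × (1 + r) / 8 to the contributor.
Setting this equal to 1: 1 + r = 8/2.7 = 2.9630.
So the minimum matching rate is r = 2.9630 − 1 = 1.963.

1.963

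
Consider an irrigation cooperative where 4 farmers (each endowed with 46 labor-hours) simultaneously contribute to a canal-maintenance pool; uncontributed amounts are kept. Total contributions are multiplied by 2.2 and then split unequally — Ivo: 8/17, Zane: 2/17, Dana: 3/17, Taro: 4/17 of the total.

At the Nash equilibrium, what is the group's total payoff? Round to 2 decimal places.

Player j's private return per contributed unit is 2.2 × (j's share). Contributing is weakly dominant for j when that share is at least 1/2.2 = 0.4545, and contributing 0 is dominant otherwise.
Ivo alone (share 8/17) is above the threshold, contributing 46; the remaining 3 contribute 0. Total contributed: 46.
The canal-maintenance pool pays out 2.2 × 46 = 101.20 in total (split across the unequal shares, but the aggregate is all that matters for the group sum).
The 3 free-riders keep 46 each, adding 138. Group total = 138 + 101.20 = 239.20.

239.20 labor-hours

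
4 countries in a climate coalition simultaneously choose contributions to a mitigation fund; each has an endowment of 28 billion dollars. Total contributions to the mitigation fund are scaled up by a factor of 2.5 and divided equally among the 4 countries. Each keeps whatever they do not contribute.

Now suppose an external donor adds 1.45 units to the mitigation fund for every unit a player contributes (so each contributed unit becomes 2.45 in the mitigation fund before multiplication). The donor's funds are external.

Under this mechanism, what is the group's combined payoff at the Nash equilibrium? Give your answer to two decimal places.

686.00 billion dollars

The effective private return per unit is now 2.5 × 2.45 / 4 = 1.5313 > 1, so every player's dominant strategy flips to full contribution.
At the Nash equilibrium everyone contributes 28. Group total payoff = 2.5 × 2.45 × 112 = 686.00.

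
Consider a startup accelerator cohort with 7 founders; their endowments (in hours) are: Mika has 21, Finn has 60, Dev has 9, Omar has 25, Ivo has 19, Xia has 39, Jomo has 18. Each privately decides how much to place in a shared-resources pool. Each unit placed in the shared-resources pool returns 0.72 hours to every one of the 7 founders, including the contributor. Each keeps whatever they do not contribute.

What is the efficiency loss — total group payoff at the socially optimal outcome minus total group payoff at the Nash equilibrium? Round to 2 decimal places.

The private return per contributed unit is 0.72 < 1 for everyone, so the Nash equilibrium is zero contribution and the group total is Σ E_j = 21 + 60 + 9 + 25 + 19 + 39 + 18 = 191.
Each contributed unit returns 5.040 to the group, so the social optimum is full contribution by everyone: group total = 5.040 × 191 = 962.64.
Efficiency loss = (5.040 − 1) × 191 = 771.64.

771.64 hours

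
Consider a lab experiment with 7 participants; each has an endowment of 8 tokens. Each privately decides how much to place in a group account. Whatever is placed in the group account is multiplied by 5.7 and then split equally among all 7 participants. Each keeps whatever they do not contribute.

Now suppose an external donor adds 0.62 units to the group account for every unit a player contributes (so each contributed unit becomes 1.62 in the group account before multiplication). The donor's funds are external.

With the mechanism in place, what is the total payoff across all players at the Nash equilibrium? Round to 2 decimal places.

With the mechanism, a contributed unit returns 5.7 × 1.62 / 7 = 1.3191 per unit of net cost to the contributor — now above 1 — so contributing fully is weakly dominant for every player.
So the Nash equilibrium is full contribution by all 7; the group earns 5.7 × 1.62 × 56 = 517.10.

517.10 tokens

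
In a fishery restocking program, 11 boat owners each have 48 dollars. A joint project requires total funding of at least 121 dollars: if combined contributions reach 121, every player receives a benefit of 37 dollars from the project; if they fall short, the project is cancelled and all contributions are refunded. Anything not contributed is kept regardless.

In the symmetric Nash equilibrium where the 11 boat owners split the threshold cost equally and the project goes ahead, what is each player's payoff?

Equal share of the threshold: 121/11 = 11.
At this profile no one gains by cutting their contribution: any cut drops the total below 121, the project is cancelled, contributions are refunded, and the deviator ends with 48, which is less than 48 − 11 + 37 = 74. Contributing more than 11 just wastes the excess. So contributing exactly 11 is a best response.
Each player's payoff: 48 − 11 + 37 = 74.

74 dollars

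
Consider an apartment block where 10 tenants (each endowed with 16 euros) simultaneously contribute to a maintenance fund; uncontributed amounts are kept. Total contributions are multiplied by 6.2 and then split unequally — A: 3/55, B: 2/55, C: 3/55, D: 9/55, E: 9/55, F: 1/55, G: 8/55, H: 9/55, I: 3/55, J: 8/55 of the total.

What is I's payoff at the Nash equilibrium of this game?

A player with share s gets back 6.2·s per unit contributed, so full contribution is dominant for anyone with s > 1/6.2 = 0.1613 and zero contribution is dominant for anyone below.
The shares above 0.1613 belong to D, E and H, contributing 16 each; the remaining 7 contribute 0. Total contributed: 48.
I keeps 16 and receives 6.2 × 48 × 3/55 = 16.23 from the maintenance fund, for a payoff of 32.23.

32.23 euros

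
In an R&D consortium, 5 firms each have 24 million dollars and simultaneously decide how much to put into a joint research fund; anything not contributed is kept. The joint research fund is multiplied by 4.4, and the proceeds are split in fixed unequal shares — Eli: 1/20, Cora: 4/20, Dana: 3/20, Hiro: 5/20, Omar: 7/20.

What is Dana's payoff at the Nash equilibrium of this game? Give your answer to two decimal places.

For player j, contributing a unit is worthwhile iff 4.4 × (j's share) ≥ 1, i.e. iff j's share is at least 0.2273.
Hiro and Omar clear that bar, contributing 24 each; the remaining 3 contribute 0. Total contributed: 48.
Dana keeps 24 and receives 4.4 × 48 × 3/20 = 31.68 from the joint research fund, for a payoff of 55.68.

55.68 million dollars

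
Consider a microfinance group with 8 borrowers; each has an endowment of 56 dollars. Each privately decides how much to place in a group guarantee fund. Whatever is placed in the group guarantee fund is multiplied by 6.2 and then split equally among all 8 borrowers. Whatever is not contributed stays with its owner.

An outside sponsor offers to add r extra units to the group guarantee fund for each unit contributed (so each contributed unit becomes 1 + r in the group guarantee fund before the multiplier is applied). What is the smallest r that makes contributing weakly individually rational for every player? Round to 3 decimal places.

0.290

With matching at rate r, one contributed unit becomes (1 + r) in the group guarantee fund and returns 6.2 × (1 + r) / 8 to the contributor.
Setting this equal to 1: 1 + r = 8/6.2 = 1.2903.
So the minimum matching rate is r = 1.2903 − 1 = 0.290.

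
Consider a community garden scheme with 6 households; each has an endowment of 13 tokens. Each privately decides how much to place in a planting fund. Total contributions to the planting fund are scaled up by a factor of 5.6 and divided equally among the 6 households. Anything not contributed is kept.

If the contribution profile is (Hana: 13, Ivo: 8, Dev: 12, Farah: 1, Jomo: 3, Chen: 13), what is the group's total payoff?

308.00 tokens

Total contributed: 13 + 8 + 12 + 1 + 3 + 13 = 50; total kept: 6 × 13 − 50 = 28.
The planting fund pays out 5.6 × 50 = 280.00 in aggregate.
Group total = 28 + 280.00 = 308.00.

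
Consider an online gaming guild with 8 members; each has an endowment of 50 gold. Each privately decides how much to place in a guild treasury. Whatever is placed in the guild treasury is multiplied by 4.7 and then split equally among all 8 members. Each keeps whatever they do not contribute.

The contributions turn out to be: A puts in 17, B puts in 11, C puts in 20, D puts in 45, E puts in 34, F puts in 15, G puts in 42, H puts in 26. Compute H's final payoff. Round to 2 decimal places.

147.38 gold

Total contributed: 17 + 11 + 20 + 45 + 34 + 15 + 42 + 26 = 210.
Each receives 4.7 × 210 / 8 = 123.38 from the guild treasury.
H keeps 50 − 26 = 24, so H's payoff is 24 + 123.38 = 147.38.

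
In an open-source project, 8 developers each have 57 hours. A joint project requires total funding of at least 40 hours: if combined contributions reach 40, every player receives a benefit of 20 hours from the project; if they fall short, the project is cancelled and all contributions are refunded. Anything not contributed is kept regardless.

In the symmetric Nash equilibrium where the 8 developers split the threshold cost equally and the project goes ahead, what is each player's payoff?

Equal share of the threshold: 40/8 = 5.
At this profile no one gains by cutting their contribution: any cut drops the total below 40, the project is cancelled, contributions are refunded, and the deviator ends with 57, which is less than 57 − 5 + 20 = 72. Contributing more than 5 just wastes the excess. So contributing exactly 5 is a best response.
Each player's payoff: 57 − 5 + 20 = 72.

72 hours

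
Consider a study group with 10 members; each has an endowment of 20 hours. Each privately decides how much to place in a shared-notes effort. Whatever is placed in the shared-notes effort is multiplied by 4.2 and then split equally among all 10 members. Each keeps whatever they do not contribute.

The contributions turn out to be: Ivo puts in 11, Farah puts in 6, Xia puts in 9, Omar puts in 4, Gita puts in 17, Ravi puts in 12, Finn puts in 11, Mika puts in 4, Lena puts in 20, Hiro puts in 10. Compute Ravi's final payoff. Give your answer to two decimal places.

51.68 hours

Total contributed: 11 + 6 + 9 + 4 + 17 + 12 + 11 + 4 + 20 + 10 = 104.
Each receives 4.2 × 104 / 10 = 43.68 from the shared-notes effort.
Ravi keeps 20 − 12 = 8, so Ravi's payoff is 8 + 43.68 = 51.68.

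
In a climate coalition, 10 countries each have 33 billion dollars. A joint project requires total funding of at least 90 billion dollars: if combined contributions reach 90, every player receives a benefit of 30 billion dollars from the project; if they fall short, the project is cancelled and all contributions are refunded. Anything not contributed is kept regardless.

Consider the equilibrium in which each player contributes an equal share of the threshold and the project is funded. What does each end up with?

54 billion dollars

Equal share of the threshold: 90/10 = 9.
At this profile no one gains by cutting their contribution: any cut drops the total below 90, the project is cancelled, contributions are refunded, and the deviator ends with 33, which is less than 33 − 9 + 30 = 54. Contributing more than 9 just wastes the excess. So contributing exactly 9 is a best response.
Each player's payoff: 33 − 9 + 30 = 54.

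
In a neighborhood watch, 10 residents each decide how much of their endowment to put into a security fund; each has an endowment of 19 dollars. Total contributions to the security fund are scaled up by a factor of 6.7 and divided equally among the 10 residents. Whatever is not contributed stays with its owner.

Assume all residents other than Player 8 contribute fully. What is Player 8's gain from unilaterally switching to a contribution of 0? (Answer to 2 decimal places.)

Switching from a contribution of 19 to 0 lets Player 8 keep an extra 19 dollars, but lowers the security fund by 19, which costs Player 8 their own share of that drop: 6.7/10 × 19 = 12.73.
Net gain = 19 − 12.73 = 6.27. The private return per contributed unit (0.6700) is below 1, so free-riding is indeed the best response regardless of what the others do.

6.27 dollars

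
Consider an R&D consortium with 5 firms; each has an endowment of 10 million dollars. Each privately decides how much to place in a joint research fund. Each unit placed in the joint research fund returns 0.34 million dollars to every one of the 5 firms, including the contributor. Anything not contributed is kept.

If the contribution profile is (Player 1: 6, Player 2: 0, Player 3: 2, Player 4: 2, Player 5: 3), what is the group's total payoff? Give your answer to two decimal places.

59.10 million dollars

Total contributed: 6 + 0 + 2 + 2 + 3 = 13; total kept: 5 × 10 − 13 = 37.
The joint research fund pays out 0.34 × 5 × 13 = 22.10 in aggregate.
Group total = 37 + 22.10 = 59.10.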